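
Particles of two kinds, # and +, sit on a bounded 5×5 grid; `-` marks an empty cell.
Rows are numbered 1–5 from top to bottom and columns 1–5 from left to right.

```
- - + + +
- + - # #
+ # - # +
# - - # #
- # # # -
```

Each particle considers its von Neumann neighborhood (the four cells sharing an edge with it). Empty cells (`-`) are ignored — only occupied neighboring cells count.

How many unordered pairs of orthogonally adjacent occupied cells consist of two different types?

8

Scan each occupied cell's neighbors to the right and below so each pair is counted once.
Row 1: +(1,3)–+(1,4)= +(1,4)–+(1,5)= +(1,4)–#(2,4)≠ +(1,5)–#(2,5)≠  → 2/4 unlike.
Row 2: +(2,2)–#(3,2)≠ #(2,4)–#(2,5)= #(2,4)–#(3,4)= #(2,5)–+(3,5)≠  → 2/4 unlike.
Row 3: +(3,1)–#(3,2)≠ +(3,1)–#(4,1)≠ #(3,4)–+(3,5)≠ #(3,4)–#(4,4)= +(3,5)–#(4,5)≠  → 4/5 unlike.
Row 4: #(4,4)–#(4,5)= #(4,4)–#(5,4)=  → 0/2 unlike.
Row 5: #(5,2)–#(5,3)= #(5,3)–#(5,4)=  → 0/2 unlike.
Total adjacent occupied pairs: 17; unlike-type pairs: 8.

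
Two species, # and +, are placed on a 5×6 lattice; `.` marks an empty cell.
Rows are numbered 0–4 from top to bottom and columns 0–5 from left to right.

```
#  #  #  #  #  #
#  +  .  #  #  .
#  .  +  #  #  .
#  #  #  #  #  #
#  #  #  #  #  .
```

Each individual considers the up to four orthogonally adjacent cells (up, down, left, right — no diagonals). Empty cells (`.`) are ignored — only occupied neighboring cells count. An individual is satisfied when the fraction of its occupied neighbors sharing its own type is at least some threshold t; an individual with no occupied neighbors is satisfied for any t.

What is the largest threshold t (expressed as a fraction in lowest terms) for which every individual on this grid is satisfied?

0/1

Row 0: (0,0)# 2/2 · (0,1)# 2/3 · (0,2)# 2/2 · (0,3)# 3/3 · (0,4)# 3/3 · (0,5)# 1/1
Row 1: (1,0)# 2/3 · (1,1)+ 0/2 · (1,3)# 3/3 · (1,4)# 3/3
Row 2: (2,0)# 2/2 · (2,2)+ 0/2 · (2,3)# 3/4 · (2,4)# 3/3
Row 3: (3,0)# 3/3 · (3,1)# 3/3 · (3,2)# 3/4 · (3,3)# 4/4 · (3,4)# 4/4 · (3,5)# 1/1
Row 4: (4,0)# 2/2 · (4,1)# 3/3 · (4,2)# 3/3 · (4,3)# 3/3 · (4,4)# 2/2
The smallest same-type fraction is 0/2 at (1,1), which reduces to 0/1. Any threshold above that leaves this individual unsatisfied.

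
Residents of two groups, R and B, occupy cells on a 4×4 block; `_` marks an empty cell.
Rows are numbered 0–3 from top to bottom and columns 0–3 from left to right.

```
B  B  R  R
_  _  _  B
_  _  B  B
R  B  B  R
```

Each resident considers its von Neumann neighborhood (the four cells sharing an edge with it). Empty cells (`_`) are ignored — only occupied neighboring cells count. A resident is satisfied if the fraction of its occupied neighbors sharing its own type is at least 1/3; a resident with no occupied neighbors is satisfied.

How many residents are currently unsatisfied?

Row 0: (0,0)B 1/1 satisfied · (0,1)B 1/2 satisfied · (0,2)R 1/2 satisfied · (0,3)R 1/2 satisfied
Row 1: (1,3)B 1/2 satisfied
Row 2: (2,2)B 2/2 satisfied · (2,3)B 2/3 satisfied
Row 3: (3,0)R 0/1 not · (3,1)B 1/2 satisfied · (3,2)B 2/3 satisfied · (3,3)R 0/2 not
Unsatisfied: (3,0), (3,3) — 2 in total.

2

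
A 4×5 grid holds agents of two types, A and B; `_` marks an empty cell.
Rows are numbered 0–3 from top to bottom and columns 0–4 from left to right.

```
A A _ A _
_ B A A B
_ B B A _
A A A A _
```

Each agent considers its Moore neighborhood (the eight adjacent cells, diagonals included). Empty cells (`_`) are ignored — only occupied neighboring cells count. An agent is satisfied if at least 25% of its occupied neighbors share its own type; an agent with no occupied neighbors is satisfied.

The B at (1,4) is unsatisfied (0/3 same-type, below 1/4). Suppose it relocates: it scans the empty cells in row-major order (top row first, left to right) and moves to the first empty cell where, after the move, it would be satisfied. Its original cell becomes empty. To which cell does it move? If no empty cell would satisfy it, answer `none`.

Vacating (1,4). Empty cells in order:
  (0,2): 1/5 same-type → still unsatisfied.
  (0,4): 0/2 same-type → still unsatisfied.
  (1,0): 2/4 same-type → satisfied — stop here.

(1,0)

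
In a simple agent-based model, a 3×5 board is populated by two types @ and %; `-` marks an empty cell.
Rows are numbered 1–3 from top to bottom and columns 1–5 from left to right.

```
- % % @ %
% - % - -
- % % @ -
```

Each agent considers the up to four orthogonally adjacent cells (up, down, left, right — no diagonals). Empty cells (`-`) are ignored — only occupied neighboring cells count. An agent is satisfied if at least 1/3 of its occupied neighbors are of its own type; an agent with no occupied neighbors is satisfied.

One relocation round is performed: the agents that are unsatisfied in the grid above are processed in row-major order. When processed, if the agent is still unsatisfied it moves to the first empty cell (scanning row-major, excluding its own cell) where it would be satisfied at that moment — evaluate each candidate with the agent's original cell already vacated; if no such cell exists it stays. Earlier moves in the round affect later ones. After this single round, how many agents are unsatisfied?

0

Initially unsatisfied (in order): (1,4), (1,5), (3,4).
  (1,4) → (2,4).
  (1,5): now satisfied by earlier moves; stays.
  (3,4): now satisfied by earlier moves; stays.
Resulting grid:
- % % - %
% - % @ -
- % % @ -
All satisfied now.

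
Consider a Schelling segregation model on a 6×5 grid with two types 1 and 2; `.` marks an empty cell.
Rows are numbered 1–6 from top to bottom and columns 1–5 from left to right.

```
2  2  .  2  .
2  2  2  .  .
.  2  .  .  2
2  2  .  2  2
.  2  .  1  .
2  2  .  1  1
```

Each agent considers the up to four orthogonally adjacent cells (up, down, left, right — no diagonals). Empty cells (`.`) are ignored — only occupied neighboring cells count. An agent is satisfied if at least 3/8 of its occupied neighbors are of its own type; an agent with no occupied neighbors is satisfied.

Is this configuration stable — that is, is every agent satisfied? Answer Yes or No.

(1,1)2 2/2 satisfied
(1,2)2 2/2 satisfied
(1,4)2 0/0 satisfied
(2,1)2 2/2 satisfied
(2,2)2 4/4 satisfied
(2,3)2 1/1 satisfied
(3,2)2 2/2 satisfied
(3,5)2 1/1 satisfied
(4,1)2 1/1 satisfied
(4,2)2 3/3 satisfied
(4,4)2 1/2 satisfied
(4,5)2 2/2 satisfied
(5,2)2 2/2 satisfied
(5,4)1 1/2 satisfied
(6,1)2 1/1 satisfied
(6,2)2 2/2 satisfied
(6,4)1 2/2 satisfied
(6,5)1 1/1 satisfied
All meet the threshold, so the configuration is stable.

Yes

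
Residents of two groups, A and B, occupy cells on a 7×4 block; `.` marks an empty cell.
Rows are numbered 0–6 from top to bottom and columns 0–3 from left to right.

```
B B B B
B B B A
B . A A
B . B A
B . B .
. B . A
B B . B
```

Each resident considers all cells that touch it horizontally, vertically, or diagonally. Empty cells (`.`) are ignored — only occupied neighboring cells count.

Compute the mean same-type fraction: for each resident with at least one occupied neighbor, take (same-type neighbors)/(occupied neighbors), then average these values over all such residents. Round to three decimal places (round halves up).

0.697

(0,0)B 3/3
(0,1)B 5/5
(0,2)B 4/5
(0,3)B 2/3
(1,0)B 4/4
(1,1)B 6/7
(1,2)B 4/7
(1,3)A 2/5
(2,0)B 3/3
(2,2)A 3/6
(2,3)A 3/5
(3,0)B 2/2
(3,2)B 1/4
(3,3)A 2/4
(4,0)B 2/2
(4,2)B 2/4
(5,1)B 4/4
(5,3)A 0/2
(6,0)B 2/2
(6,1)B 2/2
(6,3)B 0/1
Sum over 21 residents: 3/3 + 5/5 + 4/5 + 2/3 + 4/4 + 6/7 + 4/7 + 2/5 + 3/3 + 3/6 + 3/5 + 2/2 + 1/4 + 2/4 + 2/2 + 2/4 + 4/4 + 0/2 + 2/2 + 2/2 + 0/1 = 6151/420; mean = 6151/420 ÷ 21 = 6151/8820 = 0.697392… → 0.697.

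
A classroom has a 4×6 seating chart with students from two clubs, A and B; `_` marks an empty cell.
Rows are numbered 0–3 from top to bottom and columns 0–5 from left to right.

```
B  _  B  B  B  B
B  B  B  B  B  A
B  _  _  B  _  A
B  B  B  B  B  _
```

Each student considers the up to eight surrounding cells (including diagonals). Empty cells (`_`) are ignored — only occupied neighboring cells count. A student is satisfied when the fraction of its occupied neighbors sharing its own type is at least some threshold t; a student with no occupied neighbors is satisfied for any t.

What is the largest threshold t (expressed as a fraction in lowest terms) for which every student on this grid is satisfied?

1/4

Row 0: (0,0)B 2/2 · (0,2)B 4/4 · (0,3)B 5/5 · (0,4)B 4/5 · (0,5)B 2/3
Row 1: (1,0)B 3/3 · (1,1)B 5/5 · (1,2)B 5/5 · (1,3)B 6/6 · (1,4)B 5/7 · (1,5)A 1/4
Row 2: (2,0)B 4/4 · (2,3)B 6/6 · (2,5)A 1/3
Row 3: (3,0)B 2/2 · (3,1)B 3/3 · (3,2)B 3/3 · (3,3)B 3/3 · (3,4)B 2/3
The smallest same-type fraction is 1/4 at (1,5), which reduces to 1/4. Any threshold above that leaves this student unsatisfied.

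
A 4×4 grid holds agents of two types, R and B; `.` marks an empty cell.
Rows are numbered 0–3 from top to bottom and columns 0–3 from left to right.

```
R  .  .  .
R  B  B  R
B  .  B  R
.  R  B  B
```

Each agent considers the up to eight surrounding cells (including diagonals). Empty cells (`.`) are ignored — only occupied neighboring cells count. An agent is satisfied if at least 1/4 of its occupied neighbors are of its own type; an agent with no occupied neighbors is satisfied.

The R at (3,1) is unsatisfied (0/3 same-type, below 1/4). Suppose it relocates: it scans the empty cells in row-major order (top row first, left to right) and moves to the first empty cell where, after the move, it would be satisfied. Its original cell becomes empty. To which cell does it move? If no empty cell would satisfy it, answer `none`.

(0,1)

Vacating (3,1). Empty cells in order:
  (0,1): 2/4 same-type → satisfied — stop here.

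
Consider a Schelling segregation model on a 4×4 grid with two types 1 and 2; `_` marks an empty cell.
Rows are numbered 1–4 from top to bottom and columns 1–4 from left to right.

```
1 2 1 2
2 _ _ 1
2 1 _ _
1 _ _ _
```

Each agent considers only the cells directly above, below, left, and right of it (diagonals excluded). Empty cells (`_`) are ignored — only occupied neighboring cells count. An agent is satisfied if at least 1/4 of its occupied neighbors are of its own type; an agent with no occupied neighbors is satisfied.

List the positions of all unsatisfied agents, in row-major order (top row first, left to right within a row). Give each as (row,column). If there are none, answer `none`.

(1,1)1 0/2 ✗
(1,2)2 0/2 ✗
(1,3)1 0/2 ✗
(1,4)2 0/2 ✗
(2,1)2 1/2 ✓
(2,4)1 0/1 ✗
(3,1)2 1/3 ✓
(3,2)1 0/1 ✗
(4,1)1 0/1 ✗

(1,1), (1,2), (1,3), (1,4), (2,4), (3,2), (4,1)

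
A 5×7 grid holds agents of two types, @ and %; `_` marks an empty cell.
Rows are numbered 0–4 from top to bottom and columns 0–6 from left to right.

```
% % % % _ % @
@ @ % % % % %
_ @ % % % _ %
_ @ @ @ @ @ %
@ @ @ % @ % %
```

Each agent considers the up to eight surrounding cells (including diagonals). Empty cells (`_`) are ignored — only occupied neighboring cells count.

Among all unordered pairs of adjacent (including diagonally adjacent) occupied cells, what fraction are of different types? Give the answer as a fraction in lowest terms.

8/21

Scan each occupied cell's neighbors to the right and below (and the two forward diagonals) so each pair is counted once.
Row 0: %(0,0)–%(0,1)= %(0,0)–@(1,0)≠ %(0,0)–@(1,1)≠ %(0,1)–%(0,2)= %(0,1)–@(1,1)≠ %(0,1)–%(1,2)= %(0,1)–@(1,0)≠ %(0,2)–%(0,3)= %(0,2)–%(1,2)= %(0,2)–%(1,3)= %(0,2)–@(1,1)≠ %(0,3)–%(1,3)= %(0,3)–%(1,4)= %(0,3)–%(1,2)= %(0,5)–@(0,6)≠ %(0,5)–%(1,5)= %(0,5)–%(1,6)= %(0,5)–%(1,4)= @(0,6)–%(1,6)≠ @(0,6)–%(1,5)≠  → 8/20 unlike.
Row 1: @(1,0)–@(1,1)= @(1,0)–@(2,1)= @(1,1)–%(1,2)≠ @(1,1)–@(2,1)= @(1,1)–%(2,2)≠ %(1,2)–%(1,3)= %(1,2)–%(2,2)= %(1,2)–%(2,3)= %(1,2)–@(2,1)≠ %(1,3)–%(1,4)= %(1,3)–%(2,3)= %(1,3)–%(2,4)= %(1,3)–%(2,2)= %(1,4)–%(1,5)= %(1,4)–%(2,4)= %(1,4)–%(2,3)= %(1,5)–%(1,6)= %(1,5)–%(2,6)= %(1,5)–%(2,4)= %(1,6)–%(2,6)=  → 3/20 unlike.
Row 2: @(2,1)–%(2,2)≠ @(2,1)–@(3,1)= @(2,1)–@(3,2)= %(2,2)–%(2,3)= %(2,2)–@(3,2)≠ %(2,2)–@(3,3)≠ %(2,2)–@(3,1)≠ %(2,3)–%(2,4)= %(2,3)–@(3,3)≠ %(2,3)–@(3,4)≠ %(2,3)–@(3,2)≠ %(2,4)–@(3,4)≠ %(2,4)–@(3,5)≠ %(2,4)–@(3,3)≠ %(2,6)–%(3,6)= %(2,6)–@(3,5)≠  → 11/16 unlike.
Row 3: @(3,1)–@(3,2)= @(3,1)–@(4,1)= @(3,1)–@(4,2)= @(3,1)–@(4,0)= @(3,2)–@(3,3)= @(3,2)–@(4,2)= @(3,2)–%(4,3)≠ @(3,2)–@(4,1)= @(3,3)–@(3,4)= @(3,3)–%(4,3)≠ @(3,3)–@(4,4)= @(3,3)–@(4,2)= @(3,4)–@(3,5)= @(3,4)–@(4,4)= @(3,4)–%(4,5)≠ @(3,4)–%(4,3)≠ @(3,5)–%(3,6)≠ @(3,5)–%(4,5)≠ @(3,5)–%(4,6)≠ @(3,5)–@(4,4)= %(3,6)–%(4,6)= %(3,6)–%(4,5)=  → 7/22 unlike.
Row 4: @(4,0)–@(4,1)= @(4,1)–@(4,2)= @(4,2)–%(4,3)≠ %(4,3)–@(4,4)≠ @(4,4)–%(4,5)≠ %(4,5)–%(4,6)=  → 3/6 unlike.
Total adjacent occupied pairs: 84; unlike-type pairs: 32.
32/84 reduces to 8/21.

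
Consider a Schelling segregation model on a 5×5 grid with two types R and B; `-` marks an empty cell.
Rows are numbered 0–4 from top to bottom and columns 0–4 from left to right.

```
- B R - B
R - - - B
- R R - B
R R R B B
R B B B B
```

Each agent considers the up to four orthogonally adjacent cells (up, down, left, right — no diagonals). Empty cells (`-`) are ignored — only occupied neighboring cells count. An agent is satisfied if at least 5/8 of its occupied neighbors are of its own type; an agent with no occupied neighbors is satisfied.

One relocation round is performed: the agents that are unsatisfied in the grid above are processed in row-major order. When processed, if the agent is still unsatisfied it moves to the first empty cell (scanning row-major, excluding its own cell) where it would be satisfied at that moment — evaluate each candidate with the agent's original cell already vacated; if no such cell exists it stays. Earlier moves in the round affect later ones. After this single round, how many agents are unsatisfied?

Initially unsatisfied (in order): (0,1), (0,2), (3,2), (4,0), (4,1).
  (0,1) → (1,3).
  (0,2): now satisfied by earlier moves; stays.
  (3,2) → (0,0).
  (4,0) → (0,1).
  (4,1) → (0,3).
Resulting grid:
R R R B B
R - - B B
- R R - B
R R - B B
- - B B B
Unsatisfied now: (0,2).

1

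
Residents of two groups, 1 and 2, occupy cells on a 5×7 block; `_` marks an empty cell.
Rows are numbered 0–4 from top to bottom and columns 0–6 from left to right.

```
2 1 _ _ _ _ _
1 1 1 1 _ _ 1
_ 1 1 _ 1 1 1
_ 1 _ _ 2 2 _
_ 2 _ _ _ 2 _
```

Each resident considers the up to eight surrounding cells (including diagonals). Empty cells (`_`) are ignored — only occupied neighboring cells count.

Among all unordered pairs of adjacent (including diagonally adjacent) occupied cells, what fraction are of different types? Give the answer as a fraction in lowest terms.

9/32

Scan each occupied cell's neighbors to the right and below (and the two forward diagonals) so each pair is counted once.
Row 0: 2(0,0)–1(0,1)≠ 2(0,0)–1(1,0)≠ 2(0,0)–1(1,1)≠ 1(0,1)–1(1,1)= 1(0,1)–1(1,2)= 1(0,1)–1(1,0)=  → 3/6 unlike.
Row 1: 1(1,0)–1(1,1)= 1(1,0)–1(2,1)= 1(1,1)–1(1,2)= 1(1,1)–1(2,1)= 1(1,1)–1(2,2)= 1(1,2)–1(1,3)= 1(1,2)–1(2,2)= 1(1,2)–1(2,1)= 1(1,3)–1(2,4)= 1(1,3)–1(2,2)= 1(1,6)–1(2,6)= 1(1,6)–1(2,5)=  → 0/12 unlike.
Row 2: 1(2,1)–1(2,2)= 1(2,1)–1(3,1)= 1(2,2)–1(3,1)= 1(2,4)–1(2,5)= 1(2,4)–2(3,4)≠ 1(2,4)–2(3,5)≠ 1(2,5)–1(2,6)= 1(2,5)–2(3,5)≠ 1(2,5)–2(3,4)≠ 1(2,6)–2(3,5)≠  → 5/10 unlike.
Row 3: 1(3,1)–2(4,1)≠ 2(3,4)–2(3,5)= 2(3,4)–2(4,5)= 2(3,5)–2(4,5)=  → 1/4 unlike.
Total adjacent occupied pairs: 32; unlike-type pairs: 9.
9/32 is already in lowest terms.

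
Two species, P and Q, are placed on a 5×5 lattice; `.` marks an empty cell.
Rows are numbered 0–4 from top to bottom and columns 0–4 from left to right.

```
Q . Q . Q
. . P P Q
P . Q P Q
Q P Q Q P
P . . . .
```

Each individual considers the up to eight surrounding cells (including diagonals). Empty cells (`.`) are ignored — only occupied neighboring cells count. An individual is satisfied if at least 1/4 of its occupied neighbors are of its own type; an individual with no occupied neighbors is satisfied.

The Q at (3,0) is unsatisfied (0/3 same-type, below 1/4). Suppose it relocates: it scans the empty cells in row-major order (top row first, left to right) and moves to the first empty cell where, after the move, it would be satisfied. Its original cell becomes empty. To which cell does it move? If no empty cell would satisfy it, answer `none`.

Vacating (3,0). Empty cells in order:
  (0,1): 2/3 same-type → satisfied — stop here.

(0,1)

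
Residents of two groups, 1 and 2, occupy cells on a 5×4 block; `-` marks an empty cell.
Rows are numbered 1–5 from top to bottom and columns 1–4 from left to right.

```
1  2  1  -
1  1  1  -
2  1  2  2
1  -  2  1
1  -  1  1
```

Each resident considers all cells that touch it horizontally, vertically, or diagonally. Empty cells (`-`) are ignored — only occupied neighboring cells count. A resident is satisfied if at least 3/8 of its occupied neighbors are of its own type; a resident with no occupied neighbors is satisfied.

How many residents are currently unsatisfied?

4

Row 1: (1,1)1 2/3 ✓ · (1,2)2 0/5 ✗ · (1,3)1 2/3 ✓
Row 2: (2,1)1 3/5 ✓ · (2,2)1 5/8 ✓ · (2,3)1 3/6 ✓
Row 3: (3,1)2 0/4 ✗ · (3,2)1 4/7 ✓ · (3,3)2 2/6 ✗ · (3,4)2 2/4 ✓
Row 4: (4,1)1 2/3 ✓ · (4,3)2 2/6 ✗ · (4,4)1 2/5 ✓
Row 5: (5,1)1 1/1 ✓ · (5,3)1 2/3 ✓ · (5,4)1 2/3 ✓
Unsatisfied: (1,2), (3,1), (3,3), (4,3) — 4 in total.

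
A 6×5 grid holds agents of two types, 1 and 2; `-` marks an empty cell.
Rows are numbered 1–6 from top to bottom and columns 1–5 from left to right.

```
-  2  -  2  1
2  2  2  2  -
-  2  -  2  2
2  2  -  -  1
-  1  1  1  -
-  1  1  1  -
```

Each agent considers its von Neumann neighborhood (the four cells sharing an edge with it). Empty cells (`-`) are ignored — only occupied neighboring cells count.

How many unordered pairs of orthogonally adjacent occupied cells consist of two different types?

3

Scan each occupied cell's neighbors to the right and below so each pair is counted once.
From row 1: 1 unlike of 3 pairs (running 1/3).
From row 2: 0 unlike of 5 pairs (running 1/8).
From row 3: 1 unlike of 3 pairs (running 2/11).
From row 4: 1 unlike of 2 pairs (running 3/13).
From row 5: 0 unlike of 5 pairs (running 3/18).
From row 6: 0 unlike of 2 pairs (running 3/20).
Total adjacent occupied pairs: 20; unlike-type pairs: 3.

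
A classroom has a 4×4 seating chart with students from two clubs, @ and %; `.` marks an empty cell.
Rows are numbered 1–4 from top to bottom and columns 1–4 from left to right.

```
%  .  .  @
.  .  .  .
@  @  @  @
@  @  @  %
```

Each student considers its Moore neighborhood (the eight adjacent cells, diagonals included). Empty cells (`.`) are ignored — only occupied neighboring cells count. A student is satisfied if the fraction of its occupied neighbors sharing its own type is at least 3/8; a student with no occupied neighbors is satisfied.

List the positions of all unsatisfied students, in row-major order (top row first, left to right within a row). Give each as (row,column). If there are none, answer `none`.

Row 1: (1,1)% 0/0 satisfied · (1,4)@ 0/0 satisfied
Row 3: (3,1)@ 3/3 satisfied · (3,2)@ 5/5 satisfied · (3,3)@ 4/5 satisfied · (3,4)@ 2/3 satisfied
Row 4: (4,1)@ 3/3 satisfied · (4,2)@ 5/5 satisfied · (4,3)@ 4/5 satisfied · (4,4)% 0/3 not

(4,4)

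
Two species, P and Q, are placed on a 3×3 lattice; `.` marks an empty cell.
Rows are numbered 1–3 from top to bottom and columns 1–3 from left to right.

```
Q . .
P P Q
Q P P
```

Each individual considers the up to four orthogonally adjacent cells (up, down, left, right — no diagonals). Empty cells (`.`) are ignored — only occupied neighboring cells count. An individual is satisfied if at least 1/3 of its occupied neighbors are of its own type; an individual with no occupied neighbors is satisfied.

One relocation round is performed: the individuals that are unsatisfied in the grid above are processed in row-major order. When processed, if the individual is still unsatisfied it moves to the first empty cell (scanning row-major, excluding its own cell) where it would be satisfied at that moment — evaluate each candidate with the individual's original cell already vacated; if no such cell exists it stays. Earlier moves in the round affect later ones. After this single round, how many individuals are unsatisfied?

Initially unsatisfied (in order): (1,1), (2,3), (3,1).
  (1,1) → (1,3).
  (2,3): now satisfied by earlier moves; stays.
  (3,1) → (1,2).
Resulting grid:
. Q Q
P P Q
. P P
All satisfied now.

0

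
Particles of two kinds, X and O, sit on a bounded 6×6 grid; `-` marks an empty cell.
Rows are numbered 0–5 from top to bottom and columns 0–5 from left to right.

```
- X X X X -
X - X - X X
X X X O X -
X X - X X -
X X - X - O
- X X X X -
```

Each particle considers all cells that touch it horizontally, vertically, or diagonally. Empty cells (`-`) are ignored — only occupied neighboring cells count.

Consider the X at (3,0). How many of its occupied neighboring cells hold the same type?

Occupied neighbors of (3,0): (2,0)=X, (2,1)=X, (3,1)=X, (4,0)=X, (4,1)=X.
Same type (X): 5 of 5.

5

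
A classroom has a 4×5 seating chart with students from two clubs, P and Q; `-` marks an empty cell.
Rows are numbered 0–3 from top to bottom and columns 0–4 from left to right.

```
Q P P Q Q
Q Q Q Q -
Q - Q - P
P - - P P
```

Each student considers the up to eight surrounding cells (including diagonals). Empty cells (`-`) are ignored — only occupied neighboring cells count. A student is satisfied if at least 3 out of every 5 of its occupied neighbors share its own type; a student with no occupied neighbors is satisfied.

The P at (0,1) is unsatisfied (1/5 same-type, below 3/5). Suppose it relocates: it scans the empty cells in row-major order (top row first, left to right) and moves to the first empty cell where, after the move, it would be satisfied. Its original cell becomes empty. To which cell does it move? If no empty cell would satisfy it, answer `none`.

none

Vacating (0,1). Empty cells in order:
  (1,4): 1/4 same-type → still unsatisfied.
  (2,1): 1/6 same-type → still unsatisfied.
  (2,3): 3/6 same-type → still unsatisfied.
  (3,1): 1/3 same-type → still unsatisfied.
  (3,2): 1/2 same-type → still unsatisfied.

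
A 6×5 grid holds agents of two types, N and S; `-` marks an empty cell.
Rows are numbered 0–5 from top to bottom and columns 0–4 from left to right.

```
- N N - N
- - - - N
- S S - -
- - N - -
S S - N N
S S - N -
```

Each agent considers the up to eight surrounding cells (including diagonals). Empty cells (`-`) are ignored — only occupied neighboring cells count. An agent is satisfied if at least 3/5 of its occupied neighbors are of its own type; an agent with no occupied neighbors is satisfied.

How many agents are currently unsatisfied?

(0,1)N 1/1 ok
(0,2)N 1/1 ok
(0,4)N 1/1 ok
(1,4)N 1/1 ok
(2,1)S 1/2 unhappy
(2,2)S 1/2 unhappy
(3,2)N 1/4 unhappy
(4,0)S 3/3 ok
(4,1)S 3/4 ok
(4,3)N 3/3 ok
(4,4)N 2/2 ok
(5,0)S 3/3 ok
(5,1)S 3/3 ok
(5,3)N 2/2 ok
Unsatisfied: (2,1), (2,2), (3,2) — 3 in total.

3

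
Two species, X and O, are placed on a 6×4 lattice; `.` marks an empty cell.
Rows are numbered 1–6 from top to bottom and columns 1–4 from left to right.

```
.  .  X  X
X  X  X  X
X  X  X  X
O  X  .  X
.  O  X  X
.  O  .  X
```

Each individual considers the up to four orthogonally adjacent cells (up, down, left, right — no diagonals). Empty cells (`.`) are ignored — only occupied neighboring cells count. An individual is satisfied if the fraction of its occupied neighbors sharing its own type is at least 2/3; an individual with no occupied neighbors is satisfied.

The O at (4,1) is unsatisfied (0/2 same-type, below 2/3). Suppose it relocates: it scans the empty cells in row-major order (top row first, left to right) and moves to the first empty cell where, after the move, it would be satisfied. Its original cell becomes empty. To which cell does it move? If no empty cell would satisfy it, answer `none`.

(5,1)

Vacating (4,1). Empty cells in order:
  (1,1): 0/1 same-type → still unsatisfied.
  (1,2): 0/2 same-type → still unsatisfied.
  (4,3): 0/4 same-type → still unsatisfied.
  (5,1): 1/1 same-type → satisfied — stop here.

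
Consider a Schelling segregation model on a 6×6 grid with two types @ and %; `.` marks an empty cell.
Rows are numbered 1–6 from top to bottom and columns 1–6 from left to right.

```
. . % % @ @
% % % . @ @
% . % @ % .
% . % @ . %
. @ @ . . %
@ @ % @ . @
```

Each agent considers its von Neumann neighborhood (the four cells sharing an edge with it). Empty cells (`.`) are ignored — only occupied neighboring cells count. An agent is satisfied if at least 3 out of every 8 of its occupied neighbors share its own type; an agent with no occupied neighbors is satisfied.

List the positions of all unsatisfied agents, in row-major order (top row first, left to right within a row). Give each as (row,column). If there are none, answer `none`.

Row 1: (1,3)% 2/2 ✓ · (1,4)% 1/2 ✓ · (1,5)@ 2/3 ✓ · (1,6)@ 2/2 ✓
Row 2: (2,1)% 2/2 ✓ · (2,2)% 2/2 ✓ · (2,3)% 3/3 ✓ · (2,5)@ 2/3 ✓ · (2,6)@ 2/2 ✓
Row 3: (3,1)% 2/2 ✓ · (3,3)% 2/3 ✓ · (3,4)@ 1/3 ✗ · (3,5)% 0/2 ✗
Row 4: (4,1)% 1/1 ✓ · (4,3)% 1/3 ✗ · (4,4)@ 1/2 ✓ · (4,6)% 1/1 ✓
Row 5: (5,2)@ 2/2 ✓ · (5,3)@ 1/3 ✗ · (5,6)% 1/2 ✓
Row 6: (6,1)@ 1/1 ✓ · (6,2)@ 2/3 ✓ · (6,3)% 0/3 ✗ · (6,4)@ 0/1 ✗ · (6,6)@ 0/1 ✗

(3,4), (3,5), (4,3), (5,3), (6,3), (6,4), (6,6)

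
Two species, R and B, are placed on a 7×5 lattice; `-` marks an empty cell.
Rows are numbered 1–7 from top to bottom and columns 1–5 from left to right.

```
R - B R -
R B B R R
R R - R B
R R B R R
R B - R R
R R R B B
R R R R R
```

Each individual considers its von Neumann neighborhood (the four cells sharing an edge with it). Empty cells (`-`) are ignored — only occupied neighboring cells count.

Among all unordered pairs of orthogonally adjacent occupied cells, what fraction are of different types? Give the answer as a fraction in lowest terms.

17/45

Scan each occupied cell's neighbors to the right and below so each pair is counted once.
From row 1: 1 unlike of 4 pairs (running 1/4).
From row 2: 4 unlike of 8 pairs (running 5/12).
From row 3: 2 unlike of 6 pairs (running 7/18).
From row 4: 3 unlike of 8 pairs (running 10/26).
From row 5: 4 unlike of 6 pairs (running 14/32).
From row 6: 3 unlike of 9 pairs (running 17/41).
From row 7: 0 unlike of 4 pairs (running 17/45).
Total adjacent occupied pairs: 45; unlike-type pairs: 17.
17/45 is already in lowest terms.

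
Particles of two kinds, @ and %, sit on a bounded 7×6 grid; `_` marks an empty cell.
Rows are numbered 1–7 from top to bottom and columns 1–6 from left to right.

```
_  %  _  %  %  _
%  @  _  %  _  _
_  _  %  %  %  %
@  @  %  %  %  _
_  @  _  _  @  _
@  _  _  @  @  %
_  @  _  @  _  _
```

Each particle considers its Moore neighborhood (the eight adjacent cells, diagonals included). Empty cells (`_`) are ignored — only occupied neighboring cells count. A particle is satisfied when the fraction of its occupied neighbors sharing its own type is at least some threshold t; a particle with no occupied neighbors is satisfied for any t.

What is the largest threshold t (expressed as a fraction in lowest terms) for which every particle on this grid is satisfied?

0/1

(1,2)% 1/2
(1,4)% 2/2
(1,5)% 2/2
(2,1)% 1/2
(2,2)@ 0/3
(2,4)% 5/5
(3,3)% 4/6
(3,4)% 6/6
(3,5)% 5/5
(3,6)% 2/2
(4,1)@ 2/2
(4,2)@ 2/4
(4,3)% 3/5
(4,4)% 5/6
(4,5)% 4/5
(5,2)@ 3/4
(5,5)@ 2/5
(6,1)@ 2/2
(6,4)@ 3/3
(6,5)@ 3/4
(6,6)% 0/2
(7,2)@ 1/1
(7,4)@ 2/2
The smallest same-type fraction is 0/3 at (2,2), which reduces to 0/1. Any threshold above that leaves this particle unsatisfied.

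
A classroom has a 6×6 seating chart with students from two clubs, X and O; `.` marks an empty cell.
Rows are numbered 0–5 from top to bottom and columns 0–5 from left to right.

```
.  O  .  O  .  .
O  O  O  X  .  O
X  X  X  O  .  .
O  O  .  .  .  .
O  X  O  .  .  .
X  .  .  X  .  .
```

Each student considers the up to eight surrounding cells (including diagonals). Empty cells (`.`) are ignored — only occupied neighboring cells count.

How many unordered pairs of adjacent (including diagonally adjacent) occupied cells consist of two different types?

Scan each occupied cell's neighbors to the right and below (and the two forward diagonals) so each pair is counted once.
Row 0: O(0,1)–O(1,1)= O(0,1)–O(1,2)= O(0,1)–O(1,0)= O(0,3)–X(1,3)≠ O(0,3)–O(1,2)=  → 1/5 unlike.
Row 1: O(1,0)–O(1,1)= O(1,0)–X(2,0)≠ O(1,0)–X(2,1)≠ O(1,1)–O(1,2)= O(1,1)–X(2,1)≠ O(1,1)–X(2,2)≠ O(1,1)–X(2,0)≠ O(1,2)–X(1,3)≠ O(1,2)–X(2,2)≠ O(1,2)–O(2,3)= O(1,2)–X(2,1)≠ X(1,3)–O(2,3)≠ X(1,3)–X(2,2)=  → 9/13 unlike.
Row 2: X(2,0)–X(2,1)= X(2,0)–O(3,0)≠ X(2,0)–O(3,1)≠ X(2,1)–X(2,2)= X(2,1)–O(3,1)≠ X(2,1)–O(3,0)≠ X(2,2)–O(2,3)≠ X(2,2)–O(3,1)≠  → 6/8 unlike.
Row 3: O(3,0)–O(3,1)= O(3,0)–O(4,0)= O(3,0)–X(4,1)≠ O(3,1)–X(4,1)≠ O(3,1)–O(4,2)= O(3,1)–O(4,0)=  → 2/6 unlike.
Row 4: O(4,0)–X(4,1)≠ O(4,0)–X(5,0)≠ X(4,1)–O(4,2)≠ X(4,1)–X(5,0)= O(4,2)–X(5,3)≠  → 4/5 unlike.
Total adjacent occupied pairs: 37; unlike-type pairs: 22.

22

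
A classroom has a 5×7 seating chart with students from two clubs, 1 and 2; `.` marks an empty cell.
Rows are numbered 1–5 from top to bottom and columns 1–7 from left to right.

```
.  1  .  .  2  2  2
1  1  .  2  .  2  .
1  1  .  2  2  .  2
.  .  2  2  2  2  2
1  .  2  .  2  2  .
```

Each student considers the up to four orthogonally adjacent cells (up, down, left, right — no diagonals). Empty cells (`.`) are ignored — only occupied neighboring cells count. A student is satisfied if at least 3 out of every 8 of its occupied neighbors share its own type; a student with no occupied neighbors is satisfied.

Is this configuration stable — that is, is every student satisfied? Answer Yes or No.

Yes

Row 1: (1,2)1 1/1 ok · (1,5)2 1/1 ok · (1,6)2 3/3 ok · (1,7)2 1/1 ok
Row 2: (2,1)1 2/2 ok · (2,2)1 3/3 ok · (2,4)2 1/1 ok · (2,6)2 1/1 ok
Row 3: (3,1)1 2/2 ok · (3,2)1 2/2 ok · (3,4)2 3/3 ok · (3,5)2 2/2 ok · (3,7)2 1/1 ok
Row 4: (4,3)2 2/2 ok · (4,4)2 3/3 ok · (4,5)2 4/4 ok · (4,6)2 3/3 ok · (4,7)2 2/2 ok
Row 5: (5,1)1 0/0 ok · (5,3)2 1/1 ok · (5,5)2 2/2 ok · (5,6)2 2/2 ok
All meet the threshold, so the configuration is stable.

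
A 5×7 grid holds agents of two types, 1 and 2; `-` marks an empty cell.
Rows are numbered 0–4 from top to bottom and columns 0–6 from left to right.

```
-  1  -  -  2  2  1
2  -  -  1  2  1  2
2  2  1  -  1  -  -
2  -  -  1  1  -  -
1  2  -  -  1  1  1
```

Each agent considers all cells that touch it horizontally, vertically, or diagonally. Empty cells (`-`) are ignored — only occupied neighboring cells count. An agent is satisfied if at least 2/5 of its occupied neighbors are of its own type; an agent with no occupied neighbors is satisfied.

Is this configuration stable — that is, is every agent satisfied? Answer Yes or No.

(0,1)1 0/1 ✗
(0,4)2 2/4 ✓
(0,5)2 3/5 ✓
(0,6)1 1/3 ✗
(1,0)2 2/3 ✓
(1,3)1 2/4 ✓
(1,4)2 2/5 ✓
(1,5)1 2/6 ✗
(1,6)2 1/3 ✗
(2,0)2 3/3 ✓
(2,1)2 3/4 ✓
(2,2)1 2/3 ✓
(2,4)1 4/5 ✓
(3,0)2 3/4 ✓
(3,3)1 4/4 ✓
(3,4)1 4/4 ✓
(4,0)1 0/2 ✗
(4,1)2 1/2 ✓
(4,4)1 3/3 ✓
(4,5)1 3/3 ✓
(4,6)1 1/1 ✓
For instance (0,1) has only 0/1 same-type neighbors, below 2/5.

No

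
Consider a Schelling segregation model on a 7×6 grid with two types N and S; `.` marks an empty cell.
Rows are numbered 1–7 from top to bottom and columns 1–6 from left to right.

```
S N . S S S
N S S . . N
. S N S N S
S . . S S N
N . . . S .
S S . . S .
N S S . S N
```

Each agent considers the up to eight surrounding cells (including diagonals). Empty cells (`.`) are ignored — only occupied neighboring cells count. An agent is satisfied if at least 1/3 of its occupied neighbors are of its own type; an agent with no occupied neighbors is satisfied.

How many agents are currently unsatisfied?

(1,1)S 1/3 ok
(1,2)N 1/4 unhappy
(1,4)S 2/2 ok
(1,5)S 2/3 ok
(1,6)S 1/2 ok
(2,1)N 1/4 unhappy
(2,2)S 3/6 ok
(2,3)S 4/6 ok
(2,6)N 1/4 unhappy
(3,2)S 3/5 ok
(3,3)N 0/5 unhappy
(3,4)S 3/5 ok
(3,5)N 2/6 ok
(3,6)S 1/4 unhappy
(4,1)S 1/2 ok
(4,4)S 3/5 ok
(4,5)S 4/6 ok
(4,6)N 1/4 unhappy
(5,1)N 0/3 unhappy
(5,5)S 3/4 ok
(6,1)S 2/4 ok
(6,2)S 3/5 ok
(6,5)S 2/3 ok
(7,1)N 0/3 unhappy
(7,2)S 3/4 ok
(7,3)S 2/2 ok
(7,5)S 1/2 ok
(7,6)N 0/2 unhappy
Unsatisfied: (1,2), (2,1), (2,6), (3,3), (3,6), (4,6), (5,1), (7,1), (7,6) — 9 in total.

9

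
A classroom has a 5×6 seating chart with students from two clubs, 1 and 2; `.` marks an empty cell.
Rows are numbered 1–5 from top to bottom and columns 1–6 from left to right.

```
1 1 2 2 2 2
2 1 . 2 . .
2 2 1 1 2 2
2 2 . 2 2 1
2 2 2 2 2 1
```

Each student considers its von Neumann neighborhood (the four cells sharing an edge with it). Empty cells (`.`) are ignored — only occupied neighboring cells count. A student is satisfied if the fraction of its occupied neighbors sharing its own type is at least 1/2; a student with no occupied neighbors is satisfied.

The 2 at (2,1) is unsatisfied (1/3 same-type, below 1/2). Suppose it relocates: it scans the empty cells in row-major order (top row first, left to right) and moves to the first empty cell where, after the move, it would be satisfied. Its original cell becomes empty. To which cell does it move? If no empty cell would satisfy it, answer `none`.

Vacating (2,1). Empty cells in order:
  (2,3): 2/4 same-type → satisfied — stop here.

(2,3)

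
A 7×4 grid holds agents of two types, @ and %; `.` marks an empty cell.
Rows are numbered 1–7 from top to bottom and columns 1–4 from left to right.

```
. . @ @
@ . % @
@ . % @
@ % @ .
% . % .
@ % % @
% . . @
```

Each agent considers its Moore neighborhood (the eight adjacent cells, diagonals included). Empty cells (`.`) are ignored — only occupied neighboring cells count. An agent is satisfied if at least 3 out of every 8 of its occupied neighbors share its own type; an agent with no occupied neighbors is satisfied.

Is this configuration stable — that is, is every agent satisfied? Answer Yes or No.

(1,3)@ 2/3 satisfied
(1,4)@ 2/3 satisfied
(2,1)@ 1/1 satisfied
(2,3)% 1/5 not
(2,4)@ 3/5 satisfied
(3,1)@ 2/3 satisfied
(3,3)% 2/5 satisfied
(3,4)@ 2/4 satisfied
(4,1)@ 1/3 not
(4,2)% 3/6 satisfied
(4,3)@ 1/4 not
(5,1)% 2/4 satisfied
(5,3)% 3/5 satisfied
(6,1)@ 0/3 not
(6,2)% 4/5 satisfied
(6,3)% 2/4 satisfied
(6,4)@ 1/3 not
(7,1)% 1/2 satisfied
(7,4)@ 1/2 satisfied
For instance (2,3) has only 1/5 same-type neighbors, below 3/8.

No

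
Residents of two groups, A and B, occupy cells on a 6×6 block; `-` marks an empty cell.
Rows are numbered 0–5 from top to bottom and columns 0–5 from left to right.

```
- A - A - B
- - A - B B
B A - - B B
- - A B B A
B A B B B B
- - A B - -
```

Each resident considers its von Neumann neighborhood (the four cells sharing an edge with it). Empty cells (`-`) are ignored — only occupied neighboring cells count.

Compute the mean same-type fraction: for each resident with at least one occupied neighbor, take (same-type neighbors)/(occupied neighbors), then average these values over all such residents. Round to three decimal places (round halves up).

0.491

(0,1)A — no occupied neighbors
(0,3)A — no occupied neighbors
(0,5)B 1/1
(1,2)A — no occupied neighbors
(1,4)B 2/2
(1,5)B 3/3
(2,0)B 0/1
(2,1)A 0/1
(2,4)B 3/3
(2,5)B 2/3
(3,2)A 0/2
(3,3)B 2/3
(3,4)B 3/4
(3,5)A 0/3
(4,0)B 0/1
(4,1)A 0/2
(4,2)B 1/4
(4,3)B 4/4
(4,4)B 3/3
(4,5)B 1/2
(5,2)A 0/2
(5,3)B 1/2
Sum over 19 residents: 1/1 + 2/2 + 3/3 + 0/1 + 0/1 + 3/3 + 2/3 + 0/2 + 2/3 + 3/4 + 0/3 + 0/1 + 0/2 + 1/4 + 4/4 + 3/3 + 1/2 + 0/2 + 1/2 = 28/3; mean = 28/3 ÷ 19 = 28/57 = 0.491228… → 0.491.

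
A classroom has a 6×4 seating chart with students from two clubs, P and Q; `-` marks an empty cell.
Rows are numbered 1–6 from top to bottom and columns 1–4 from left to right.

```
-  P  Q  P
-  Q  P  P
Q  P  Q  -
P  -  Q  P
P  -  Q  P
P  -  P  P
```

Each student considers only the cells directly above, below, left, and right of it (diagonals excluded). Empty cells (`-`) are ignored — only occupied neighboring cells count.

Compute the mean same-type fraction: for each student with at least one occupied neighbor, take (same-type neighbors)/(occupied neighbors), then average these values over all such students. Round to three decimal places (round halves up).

0.458

Row 1: (1,2)P 0/2 · (1,3)Q 0/3 · (1,4)P 1/2
Row 2: (2,2)Q 0/3 · (2,3)P 1/4 · (2,4)P 2/2
Row 3: (3,1)Q 0/2 · (3,2)P 0/3 · (3,3)Q 1/3
Row 4: (4,1)P 1/2 · (4,3)Q 2/3 · (4,4)P 1/2
Row 5: (5,1)P 2/2 · (5,3)Q 1/3 · (5,4)P 2/3
Row 6: (6,1)P 1/1 · (6,3)P 1/2 · (6,4)P 2/2
Sum over 18 students: 0/2 + 0/3 + 1/2 + 0/3 + 1/4 + 2/2 + 0/2 + 0/3 + 1/3 + 1/2 + 2/3 + 1/2 + 2/2 + 1/3 + 2/3 + 1/1 + 1/2 + 2/2 = 33/4; mean = 33/4 ÷ 18 = 11/24 = 0.458333… → 0.458.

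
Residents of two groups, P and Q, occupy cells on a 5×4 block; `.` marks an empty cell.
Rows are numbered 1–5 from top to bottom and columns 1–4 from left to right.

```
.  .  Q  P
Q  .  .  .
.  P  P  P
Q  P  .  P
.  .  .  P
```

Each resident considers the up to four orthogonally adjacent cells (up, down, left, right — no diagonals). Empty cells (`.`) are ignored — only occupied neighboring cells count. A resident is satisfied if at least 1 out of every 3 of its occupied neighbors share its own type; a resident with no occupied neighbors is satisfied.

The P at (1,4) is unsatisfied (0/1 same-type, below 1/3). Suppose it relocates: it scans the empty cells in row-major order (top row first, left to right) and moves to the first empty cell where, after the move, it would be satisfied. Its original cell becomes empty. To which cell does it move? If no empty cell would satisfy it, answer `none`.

Vacating (1,4). Empty cells in order:
  (1,1): 0/1 same-type → still unsatisfied.
  (1,2): 0/1 same-type → still unsatisfied.
  (2,2): 1/2 same-type → satisfied — stop here.

(2,2)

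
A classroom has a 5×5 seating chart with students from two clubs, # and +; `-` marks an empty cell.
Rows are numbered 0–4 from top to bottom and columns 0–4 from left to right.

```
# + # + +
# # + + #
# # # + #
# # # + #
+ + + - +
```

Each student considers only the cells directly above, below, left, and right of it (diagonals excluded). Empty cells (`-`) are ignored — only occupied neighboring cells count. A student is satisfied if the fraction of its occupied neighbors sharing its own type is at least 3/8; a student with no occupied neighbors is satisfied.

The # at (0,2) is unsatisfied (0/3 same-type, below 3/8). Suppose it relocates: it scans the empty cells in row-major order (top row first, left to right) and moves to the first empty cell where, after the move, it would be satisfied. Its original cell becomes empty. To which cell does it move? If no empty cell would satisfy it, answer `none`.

Vacating (0,2). Empty cells in order:
  (4,3): 0/3 same-type → still unsatisfied.

none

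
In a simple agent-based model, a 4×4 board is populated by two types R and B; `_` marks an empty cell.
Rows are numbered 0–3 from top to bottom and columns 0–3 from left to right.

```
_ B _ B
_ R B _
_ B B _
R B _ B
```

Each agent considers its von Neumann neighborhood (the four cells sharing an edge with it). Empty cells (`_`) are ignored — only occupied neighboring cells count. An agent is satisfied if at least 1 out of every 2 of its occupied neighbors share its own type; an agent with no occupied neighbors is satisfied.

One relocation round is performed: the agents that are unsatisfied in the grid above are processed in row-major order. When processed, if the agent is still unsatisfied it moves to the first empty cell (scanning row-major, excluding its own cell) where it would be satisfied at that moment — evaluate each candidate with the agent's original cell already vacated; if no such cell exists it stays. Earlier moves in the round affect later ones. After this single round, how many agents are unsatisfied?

Initially unsatisfied (in order): (0,1), (1,1), (3,0).
  (0,1) → (0,0).
  (1,1) → (2,0).
  (3,0): now satisfied by earlier moves; stays.
Resulting grid:
B _ _ B
_ _ B _
R B B _
R B _ B
All satisfied now.

0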